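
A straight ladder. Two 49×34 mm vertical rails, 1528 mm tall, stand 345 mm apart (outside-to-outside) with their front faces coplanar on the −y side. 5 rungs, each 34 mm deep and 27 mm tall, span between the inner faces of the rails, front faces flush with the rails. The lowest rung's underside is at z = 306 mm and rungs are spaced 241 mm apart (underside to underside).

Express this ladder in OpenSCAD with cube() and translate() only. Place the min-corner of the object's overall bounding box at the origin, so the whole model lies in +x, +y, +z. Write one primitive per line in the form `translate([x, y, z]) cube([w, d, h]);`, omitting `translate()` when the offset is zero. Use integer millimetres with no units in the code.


cube([49, 34, 1528]);
translate([296, 0, 0]) cube([49, 34, 1528]);
translate([49, 0, 306]) cube([247, 34, 27]);
translate([49, 0, 547]) cube([247, 34, 27]);
translate([49, 0, 788]) cube([247, 34, 27]);
translate([49, 0, 1029]) cube([247, 34, 27]);
translate([49, 0, 1270]) cube([247, 34, 27]);


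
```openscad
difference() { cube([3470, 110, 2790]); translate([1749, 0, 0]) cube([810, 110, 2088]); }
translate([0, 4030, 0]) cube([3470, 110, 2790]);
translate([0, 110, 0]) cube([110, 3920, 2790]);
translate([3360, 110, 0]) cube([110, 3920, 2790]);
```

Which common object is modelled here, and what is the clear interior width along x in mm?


A single room. The interior width is 3250 mm.

Four walls enclosing a rectangle with a door in the front wall — a room. Outside width 3470 minus two 110 mm walls gives 3250 mm.


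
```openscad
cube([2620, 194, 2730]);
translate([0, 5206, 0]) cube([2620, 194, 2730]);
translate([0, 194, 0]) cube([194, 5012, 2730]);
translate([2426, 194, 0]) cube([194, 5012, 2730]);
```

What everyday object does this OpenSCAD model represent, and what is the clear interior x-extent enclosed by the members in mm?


A house (or room) frame. The interior width is 2232 mm.

Four 2730 mm walls enclosing a rectangle with no floor or roof — a room or house frame. Outside width is 2620 mm and wall thickness is 194 mm, so the interior width is 2620 − 2 × 194 = 2232 mm.


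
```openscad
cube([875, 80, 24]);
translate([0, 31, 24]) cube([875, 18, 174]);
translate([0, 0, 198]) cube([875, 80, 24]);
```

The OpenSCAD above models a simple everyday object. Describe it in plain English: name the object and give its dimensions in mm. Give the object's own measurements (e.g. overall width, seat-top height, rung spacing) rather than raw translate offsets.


An I-beam lying along x, 875 mm long. Overall section height 222 mm. Two flanges 80 mm wide (y) and 24 mm thick, one on the floor and one at the top; a web 18 mm thick runs between them, centred on the flange width.


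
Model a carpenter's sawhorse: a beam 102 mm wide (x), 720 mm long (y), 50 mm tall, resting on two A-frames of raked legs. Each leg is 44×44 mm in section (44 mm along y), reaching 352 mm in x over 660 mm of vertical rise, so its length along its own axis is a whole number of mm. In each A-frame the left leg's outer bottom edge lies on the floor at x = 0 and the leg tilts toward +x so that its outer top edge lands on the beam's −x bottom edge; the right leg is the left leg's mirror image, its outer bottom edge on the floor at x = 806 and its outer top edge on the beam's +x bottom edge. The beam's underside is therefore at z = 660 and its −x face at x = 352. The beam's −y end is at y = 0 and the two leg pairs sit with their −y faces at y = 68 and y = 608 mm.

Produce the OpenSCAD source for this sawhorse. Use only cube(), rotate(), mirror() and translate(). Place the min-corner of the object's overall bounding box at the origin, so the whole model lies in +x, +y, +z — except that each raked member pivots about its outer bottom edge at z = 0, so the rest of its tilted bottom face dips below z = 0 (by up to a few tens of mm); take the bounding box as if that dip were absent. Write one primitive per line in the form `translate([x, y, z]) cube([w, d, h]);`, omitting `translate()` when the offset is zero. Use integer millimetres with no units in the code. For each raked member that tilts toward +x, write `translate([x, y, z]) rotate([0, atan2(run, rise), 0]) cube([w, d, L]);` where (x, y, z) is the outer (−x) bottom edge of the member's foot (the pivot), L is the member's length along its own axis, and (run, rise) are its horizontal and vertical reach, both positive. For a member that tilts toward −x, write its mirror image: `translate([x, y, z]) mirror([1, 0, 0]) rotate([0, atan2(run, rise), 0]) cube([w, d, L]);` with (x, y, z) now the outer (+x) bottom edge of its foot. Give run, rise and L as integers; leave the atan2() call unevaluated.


translate([352, 0, 660]) cube([102, 720, 50]);
translate([0, 68, 0]) rotate([0, atan2(352, 660), 0]) cube([44, 44, 748]);
translate([806, 68, 0]) mirror([1, 0, 0]) rotate([0, atan2(352, 660), 0]) cube([44, 44, 748]);
translate([0, 608, 0]) rotate([0, atan2(352, 660), 0]) cube([44, 44, 748]);
translate([806, 608, 0]) mirror([1, 0, 0]) rotate([0, atan2(352, 660), 0]) cube([44, 44, 748]);


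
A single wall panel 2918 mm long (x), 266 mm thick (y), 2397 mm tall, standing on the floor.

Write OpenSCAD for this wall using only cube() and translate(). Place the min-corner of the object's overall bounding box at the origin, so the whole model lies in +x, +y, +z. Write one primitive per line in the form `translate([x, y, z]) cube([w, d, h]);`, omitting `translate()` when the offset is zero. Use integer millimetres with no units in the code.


cube([2918, 266, 2397]);


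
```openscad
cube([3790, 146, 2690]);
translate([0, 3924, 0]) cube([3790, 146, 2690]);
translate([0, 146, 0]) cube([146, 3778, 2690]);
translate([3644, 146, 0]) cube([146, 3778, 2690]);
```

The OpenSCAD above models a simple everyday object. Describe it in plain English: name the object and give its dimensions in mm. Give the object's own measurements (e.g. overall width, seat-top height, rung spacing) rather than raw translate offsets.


The wall frame of a small rectangular building: four walls, each 2690 mm tall and 146 mm thick, enclosing a footprint 3790 mm (x) by 4070 mm (y) outside-to-outside, with no floor or roof. The front and back walls (the −y and +y sides) span the full width; the two side walls fit between them.


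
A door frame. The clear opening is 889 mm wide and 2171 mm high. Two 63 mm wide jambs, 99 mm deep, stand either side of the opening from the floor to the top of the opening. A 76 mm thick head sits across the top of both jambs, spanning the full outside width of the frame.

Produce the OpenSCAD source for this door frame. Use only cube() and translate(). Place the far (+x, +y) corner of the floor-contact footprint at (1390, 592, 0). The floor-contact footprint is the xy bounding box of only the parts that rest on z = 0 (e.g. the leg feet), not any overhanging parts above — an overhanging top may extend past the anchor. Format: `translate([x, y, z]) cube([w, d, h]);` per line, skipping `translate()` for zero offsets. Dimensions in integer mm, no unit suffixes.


translate([375, 493, 0]) cube([63, 99, 2171]);
translate([1327, 493, 0]) cube([63, 99, 2171]);
translate([375, 493, 2171]) cube([1015, 99, 76]);


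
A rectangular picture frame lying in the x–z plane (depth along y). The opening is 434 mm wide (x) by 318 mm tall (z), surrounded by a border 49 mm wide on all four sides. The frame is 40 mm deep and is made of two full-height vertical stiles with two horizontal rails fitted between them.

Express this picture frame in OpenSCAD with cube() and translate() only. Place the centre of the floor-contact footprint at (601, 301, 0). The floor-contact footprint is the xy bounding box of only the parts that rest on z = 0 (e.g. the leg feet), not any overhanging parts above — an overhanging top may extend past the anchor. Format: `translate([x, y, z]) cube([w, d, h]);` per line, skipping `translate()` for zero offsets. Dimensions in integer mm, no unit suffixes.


translate([335, 281, 0]) cube([49, 40, 416]);
translate([818, 281, 0]) cube([49, 40, 416]);
translate([384, 281, 0]) cube([434, 40, 49]);
translate([384, 281, 367]) cube([434, 40, 49]);


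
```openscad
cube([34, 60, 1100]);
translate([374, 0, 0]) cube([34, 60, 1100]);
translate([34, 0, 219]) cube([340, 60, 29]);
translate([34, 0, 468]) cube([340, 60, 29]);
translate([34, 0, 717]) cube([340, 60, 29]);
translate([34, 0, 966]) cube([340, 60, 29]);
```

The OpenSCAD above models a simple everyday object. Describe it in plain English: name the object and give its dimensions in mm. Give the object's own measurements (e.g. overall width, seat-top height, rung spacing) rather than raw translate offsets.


A straight ladder. Two 34×60 mm vertical rails, 1100 mm tall, stand 408 mm apart (outside-to-outside) with their front faces coplanar on the −y side. 4 rungs, each 60 mm deep and 29 mm tall, span between the inner faces of the rails, front faces flush with the rails. The lowest rung's underside is at z = 219 mm and rungs are spaced 249 mm apart (underside to underside).


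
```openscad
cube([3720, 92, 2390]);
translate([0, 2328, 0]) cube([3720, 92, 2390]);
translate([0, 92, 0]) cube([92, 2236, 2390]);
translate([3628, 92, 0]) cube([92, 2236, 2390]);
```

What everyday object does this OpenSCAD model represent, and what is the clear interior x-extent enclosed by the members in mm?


A house (or room) frame. The interior width is 3536 mm.

Four 2390 mm walls enclosing a rectangle with no floor or roof — a room or house frame. Outside width is 3720 mm and wall thickness is 92 mm, so the interior width is 3720 − 2 × 92 = 3536 mm.


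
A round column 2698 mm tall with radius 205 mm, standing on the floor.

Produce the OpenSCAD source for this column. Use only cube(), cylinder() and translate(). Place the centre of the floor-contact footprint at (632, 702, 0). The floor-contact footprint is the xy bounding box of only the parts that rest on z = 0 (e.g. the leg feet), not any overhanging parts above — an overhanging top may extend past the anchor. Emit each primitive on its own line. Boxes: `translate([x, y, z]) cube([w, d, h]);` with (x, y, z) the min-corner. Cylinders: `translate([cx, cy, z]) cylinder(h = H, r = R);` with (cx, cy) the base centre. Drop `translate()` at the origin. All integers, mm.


translate([632, 702, 0]) cylinder(h = 2698, r = 205);


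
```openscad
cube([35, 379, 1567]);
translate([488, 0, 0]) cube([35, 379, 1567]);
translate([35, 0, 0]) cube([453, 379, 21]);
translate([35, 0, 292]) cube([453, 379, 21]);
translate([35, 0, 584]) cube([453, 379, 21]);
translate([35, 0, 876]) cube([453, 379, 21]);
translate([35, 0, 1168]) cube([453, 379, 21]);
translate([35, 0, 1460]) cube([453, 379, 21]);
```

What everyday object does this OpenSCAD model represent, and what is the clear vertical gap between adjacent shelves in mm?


A bookshelf. The clear shelf gap is 271 mm.

Two tall side panels with 6 horizontal boards between them — a bookshelf. The first two shelf undersides are at z = 0 and z = 292; with shelf thickness 21, the clear gap is 292 − 0 − 21 = 271 mm.


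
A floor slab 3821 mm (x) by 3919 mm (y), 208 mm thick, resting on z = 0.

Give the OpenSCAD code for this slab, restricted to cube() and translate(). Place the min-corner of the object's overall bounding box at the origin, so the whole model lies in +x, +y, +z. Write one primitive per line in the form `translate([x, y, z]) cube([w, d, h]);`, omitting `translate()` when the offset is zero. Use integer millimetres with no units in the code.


cube([3821, 3919, 208]);


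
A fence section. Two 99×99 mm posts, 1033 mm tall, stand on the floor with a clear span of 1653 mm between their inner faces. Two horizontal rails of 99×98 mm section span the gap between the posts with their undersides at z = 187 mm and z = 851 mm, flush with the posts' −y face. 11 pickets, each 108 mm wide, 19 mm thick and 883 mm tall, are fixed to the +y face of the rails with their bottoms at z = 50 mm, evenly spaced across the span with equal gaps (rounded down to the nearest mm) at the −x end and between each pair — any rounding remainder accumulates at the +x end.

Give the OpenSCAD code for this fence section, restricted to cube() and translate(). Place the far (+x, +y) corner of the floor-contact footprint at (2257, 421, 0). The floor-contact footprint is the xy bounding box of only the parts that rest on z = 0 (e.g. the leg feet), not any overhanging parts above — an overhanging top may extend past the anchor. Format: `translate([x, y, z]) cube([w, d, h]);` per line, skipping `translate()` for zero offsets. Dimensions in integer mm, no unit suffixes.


translate([406, 322, 0]) cube([99, 99, 1033]);
translate([2158, 322, 0]) cube([99, 99, 1033]);
translate([505, 322, 187]) cube([1653, 99, 98]);
translate([505, 322, 851]) cube([1653, 99, 98]);
translate([543, 421, 50]) cube([108, 19, 883]);
translate([689, 421, 50]) cube([108, 19, 883]);
translate([835, 421, 50]) cube([108, 19, 883]);
translate([981, 421, 50]) cube([108, 19, 883]);
translate([1127, 421, 50]) cube([108, 19, 883]);
translate([1273, 421, 50]) cube([108, 19, 883]);
translate([1419, 421, 50]) cube([108, 19, 883]);
translate([1565, 421, 50]) cube([108, 19, 883]);
translate([1711, 421, 50]) cube([108, 19, 883]);
translate([1857, 421, 50]) cube([108, 19, 883]);
translate([2003, 421, 50]) cube([108, 19, 883]);


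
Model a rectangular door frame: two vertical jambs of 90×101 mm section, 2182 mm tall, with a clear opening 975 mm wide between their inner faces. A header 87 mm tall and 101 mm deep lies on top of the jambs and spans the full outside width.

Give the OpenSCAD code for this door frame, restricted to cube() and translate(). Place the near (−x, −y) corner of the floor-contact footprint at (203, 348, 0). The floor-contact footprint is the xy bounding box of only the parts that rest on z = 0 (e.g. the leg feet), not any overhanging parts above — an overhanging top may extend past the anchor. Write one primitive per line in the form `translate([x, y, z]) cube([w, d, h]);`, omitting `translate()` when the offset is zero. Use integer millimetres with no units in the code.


translate([203, 348, 0]) cube([90, 101, 2182]);
translate([1268, 348, 0]) cube([90, 101, 2182]);
translate([203, 348, 2182]) cube([1155, 101, 87]);


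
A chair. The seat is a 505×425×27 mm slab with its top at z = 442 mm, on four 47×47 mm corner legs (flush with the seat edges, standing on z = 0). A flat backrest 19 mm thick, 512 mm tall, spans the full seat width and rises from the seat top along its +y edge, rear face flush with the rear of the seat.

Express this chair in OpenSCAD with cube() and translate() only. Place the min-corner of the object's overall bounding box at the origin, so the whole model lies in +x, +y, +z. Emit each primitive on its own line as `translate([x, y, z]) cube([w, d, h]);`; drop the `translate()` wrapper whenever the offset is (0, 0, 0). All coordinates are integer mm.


translate([0, 0, 415]) cube([505, 425, 27]);
cube([47, 47, 415]);
translate([458, 0, 0]) cube([47, 47, 415]);
translate([0, 378, 0]) cube([47, 47, 415]);
translate([458, 378, 0]) cube([47, 47, 415]);
translate([0, 406, 442]) cube([505, 19, 512]);


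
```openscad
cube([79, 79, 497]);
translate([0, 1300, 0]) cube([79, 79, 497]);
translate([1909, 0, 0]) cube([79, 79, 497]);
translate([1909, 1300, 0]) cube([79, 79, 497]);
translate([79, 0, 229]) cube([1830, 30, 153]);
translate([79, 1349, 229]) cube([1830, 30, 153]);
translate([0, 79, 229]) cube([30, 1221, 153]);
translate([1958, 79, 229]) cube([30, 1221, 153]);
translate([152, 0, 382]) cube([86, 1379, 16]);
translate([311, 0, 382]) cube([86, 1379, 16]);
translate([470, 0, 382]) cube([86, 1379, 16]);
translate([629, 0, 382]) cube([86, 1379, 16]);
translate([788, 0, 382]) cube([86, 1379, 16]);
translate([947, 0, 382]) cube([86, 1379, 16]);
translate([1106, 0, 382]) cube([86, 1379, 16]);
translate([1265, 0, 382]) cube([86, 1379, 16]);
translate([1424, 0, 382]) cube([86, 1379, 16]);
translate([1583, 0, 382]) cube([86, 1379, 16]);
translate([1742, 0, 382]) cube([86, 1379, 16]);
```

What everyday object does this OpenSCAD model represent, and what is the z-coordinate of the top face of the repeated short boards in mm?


A bed frame. The slat-top height is 398 mm.

Four posts, four rails, and a row of slats — a bed frame. Slats sit on the rails at z = 229 + 153 = 382; with slat thickness 16, the top is 398 mm.


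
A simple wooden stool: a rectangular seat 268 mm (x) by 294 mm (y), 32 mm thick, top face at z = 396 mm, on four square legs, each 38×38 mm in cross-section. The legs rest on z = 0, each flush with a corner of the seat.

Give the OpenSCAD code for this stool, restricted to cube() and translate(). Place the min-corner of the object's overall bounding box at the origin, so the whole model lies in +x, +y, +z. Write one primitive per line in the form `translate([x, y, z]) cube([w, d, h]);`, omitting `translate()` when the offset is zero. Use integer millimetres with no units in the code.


translate([0, 0, 364]) cube([268, 294, 32]);
cube([38, 38, 364]);
translate([230, 0, 0]) cube([38, 38, 364]);
translate([0, 256, 0]) cube([38, 38, 364]);
translate([230, 256, 0]) cube([38, 38, 364]);


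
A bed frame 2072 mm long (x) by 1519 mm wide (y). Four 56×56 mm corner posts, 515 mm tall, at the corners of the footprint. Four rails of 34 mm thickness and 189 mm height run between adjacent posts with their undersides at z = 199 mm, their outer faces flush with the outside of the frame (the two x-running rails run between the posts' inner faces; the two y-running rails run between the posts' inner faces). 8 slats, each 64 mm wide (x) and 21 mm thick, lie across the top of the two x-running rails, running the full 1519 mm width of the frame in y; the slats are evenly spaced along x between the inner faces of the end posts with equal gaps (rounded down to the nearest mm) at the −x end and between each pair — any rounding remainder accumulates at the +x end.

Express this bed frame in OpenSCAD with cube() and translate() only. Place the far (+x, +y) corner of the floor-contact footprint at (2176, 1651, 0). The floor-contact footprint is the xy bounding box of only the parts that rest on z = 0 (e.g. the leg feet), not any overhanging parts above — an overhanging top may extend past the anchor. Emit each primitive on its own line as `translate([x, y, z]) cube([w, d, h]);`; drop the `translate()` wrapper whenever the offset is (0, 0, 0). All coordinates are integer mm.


// slat z = rail_z + rail_h = 199 + 189 = 388
// slat gap = ⌊(1960 − 8·64) / 9⌋ = 160
translate([104, 132, 0]) cube([56, 56, 515]);
translate([104, 1595, 0]) cube([56, 56, 515]);
translate([2120, 132, 0]) cube([56, 56, 515]);
translate([2120, 1595, 0]) cube([56, 56, 515]);
translate([160, 132, 199]) cube([1960, 34, 189]);
translate([160, 1617, 199]) cube([1960, 34, 189]);
translate([104, 188, 199]) cube([34, 1407, 189]);
translate([2142, 188, 199]) cube([34, 1407, 189]);
translate([320, 132, 388]) cube([64, 1519, 21]);
translate([544, 132, 388]) cube([64, 1519, 21]);
translate([768, 132, 388]) cube([64, 1519, 21]);
translate([992, 132, 388]) cube([64, 1519, 21]);
translate([1216, 132, 388]) cube([64, 1519, 21]);
translate([1440, 132, 388]) cube([64, 1519, 21]);
translate([1664, 132, 388]) cube([64, 1519, 21]);
translate([1888, 132, 388]) cube([64, 1519, 21]);


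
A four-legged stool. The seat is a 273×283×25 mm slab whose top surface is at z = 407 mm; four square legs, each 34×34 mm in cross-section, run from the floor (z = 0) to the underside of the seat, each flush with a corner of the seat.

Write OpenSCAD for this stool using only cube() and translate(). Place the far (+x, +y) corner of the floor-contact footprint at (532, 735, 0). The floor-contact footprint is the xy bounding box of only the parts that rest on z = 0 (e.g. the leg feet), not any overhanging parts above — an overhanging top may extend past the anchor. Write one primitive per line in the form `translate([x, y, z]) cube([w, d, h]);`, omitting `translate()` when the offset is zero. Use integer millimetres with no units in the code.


translate([259, 452, 382]) cube([273, 283, 25]);
translate([259, 452, 0]) cube([34, 34, 382]);
translate([498, 452, 0]) cube([34, 34, 382]);
translate([259, 701, 0]) cube([34, 34, 382]);
translate([498, 701, 0]) cube([34, 34, 382]);


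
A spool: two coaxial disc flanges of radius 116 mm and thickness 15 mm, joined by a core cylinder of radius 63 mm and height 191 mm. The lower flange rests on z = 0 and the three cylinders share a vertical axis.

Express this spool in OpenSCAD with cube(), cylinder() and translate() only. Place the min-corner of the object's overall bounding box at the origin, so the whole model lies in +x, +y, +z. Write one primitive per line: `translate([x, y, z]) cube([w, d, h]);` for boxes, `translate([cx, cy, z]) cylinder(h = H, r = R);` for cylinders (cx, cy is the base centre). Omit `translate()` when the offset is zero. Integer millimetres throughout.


translate([116, 116, 0]) cylinder(h = 15, r = 116);
translate([116, 116, 15]) cylinder(h = 191, r = 63);
translate([116, 116, 206]) cylinder(h = 15, r = 116);


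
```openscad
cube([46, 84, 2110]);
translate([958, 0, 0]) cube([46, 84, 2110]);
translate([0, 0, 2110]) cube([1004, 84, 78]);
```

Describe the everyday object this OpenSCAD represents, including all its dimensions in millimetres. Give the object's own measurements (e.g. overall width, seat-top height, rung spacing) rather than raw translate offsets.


A door frame. The clear opening is 912 mm wide and 2110 mm high. Two 46 mm wide jambs, 84 mm deep, stand either side of the opening from the floor to the top of the opening. A 78 mm thick head sits across the top of both jambs, spanning the full outside width of the frame.


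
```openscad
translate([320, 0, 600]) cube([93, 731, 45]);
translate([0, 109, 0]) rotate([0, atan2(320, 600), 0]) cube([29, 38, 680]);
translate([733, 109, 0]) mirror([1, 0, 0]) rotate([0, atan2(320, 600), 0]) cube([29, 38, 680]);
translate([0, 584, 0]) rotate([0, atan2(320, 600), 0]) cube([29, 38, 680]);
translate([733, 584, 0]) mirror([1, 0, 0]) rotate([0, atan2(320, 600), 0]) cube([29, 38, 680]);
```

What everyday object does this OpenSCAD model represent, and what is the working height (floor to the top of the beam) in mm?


A sawhorse. The overall height is 645 mm.

A beam across two mirrored pairs of raked legs — a sawhorse. The beam's underside is at z = 600 (matching the legs' vertical rise in atan2(320, 600)) and the beam is 45 mm tall, so its top is at 600 + 45 = 645 mm. The raked legs top out at the beam's underside, so that is the highest point.


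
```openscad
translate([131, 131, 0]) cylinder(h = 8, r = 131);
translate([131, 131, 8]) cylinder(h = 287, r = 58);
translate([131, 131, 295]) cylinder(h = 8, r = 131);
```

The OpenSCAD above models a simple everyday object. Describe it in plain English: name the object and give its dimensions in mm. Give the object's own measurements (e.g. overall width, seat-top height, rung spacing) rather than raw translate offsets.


A spool: two coaxial disc flanges of radius 131 mm and thickness 8 mm, joined by a core cylinder of radius 58 mm and height 287 mm. The lower flange rests on z = 0 and the three cylinders share a vertical axis.


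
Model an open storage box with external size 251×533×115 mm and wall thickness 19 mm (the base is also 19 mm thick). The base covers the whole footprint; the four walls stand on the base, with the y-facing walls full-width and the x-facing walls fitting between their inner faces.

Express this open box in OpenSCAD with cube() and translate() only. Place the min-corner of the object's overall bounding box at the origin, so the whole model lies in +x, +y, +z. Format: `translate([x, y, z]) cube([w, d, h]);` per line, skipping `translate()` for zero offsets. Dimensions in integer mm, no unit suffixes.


cube([251, 533, 19]);
translate([0, 0, 19]) cube([251, 19, 96]);
translate([0, 514, 19]) cube([251, 19, 96]);
translate([0, 19, 19]) cube([19, 495, 96]);
translate([232, 19, 19]) cube([19, 495, 96]);


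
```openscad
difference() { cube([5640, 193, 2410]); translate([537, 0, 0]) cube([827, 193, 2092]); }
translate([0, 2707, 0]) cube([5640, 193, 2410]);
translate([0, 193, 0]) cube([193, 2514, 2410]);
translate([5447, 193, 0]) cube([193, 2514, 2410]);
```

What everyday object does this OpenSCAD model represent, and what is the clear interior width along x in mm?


A single room. The interior width is 5254 mm.

Four walls enclosing a rectangle with a door in the front wall — a room. Outside width 5640 minus two 193 mm walls gives 5254 mm.


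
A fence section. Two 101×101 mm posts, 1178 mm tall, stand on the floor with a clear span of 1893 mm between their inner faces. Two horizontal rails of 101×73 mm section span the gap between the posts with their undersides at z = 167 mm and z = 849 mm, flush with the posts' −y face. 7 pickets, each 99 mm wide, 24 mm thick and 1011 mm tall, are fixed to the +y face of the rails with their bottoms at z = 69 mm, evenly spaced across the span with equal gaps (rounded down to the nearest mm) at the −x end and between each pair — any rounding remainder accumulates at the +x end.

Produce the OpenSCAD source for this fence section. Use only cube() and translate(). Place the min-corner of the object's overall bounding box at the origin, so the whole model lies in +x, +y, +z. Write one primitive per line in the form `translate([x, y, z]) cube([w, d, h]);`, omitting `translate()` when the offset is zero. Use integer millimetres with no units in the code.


cube([101, 101, 1178]);
translate([1994, 0, 0]) cube([101, 101, 1178]);
translate([101, 0, 167]) cube([1893, 101, 73]);
translate([101, 0, 849]) cube([1893, 101, 73]);
translate([251, 101, 69]) cube([99, 24, 1011]);
translate([500, 101, 69]) cube([99, 24, 1011]);
translate([749, 101, 69]) cube([99, 24, 1011]);
translate([998, 101, 69]) cube([99, 24, 1011]);
translate([1247, 101, 69]) cube([99, 24, 1011]);
translate([1496, 101, 69]) cube([99, 24, 1011]);
translate([1745, 101, 69]) cube([99, 24, 1011]);


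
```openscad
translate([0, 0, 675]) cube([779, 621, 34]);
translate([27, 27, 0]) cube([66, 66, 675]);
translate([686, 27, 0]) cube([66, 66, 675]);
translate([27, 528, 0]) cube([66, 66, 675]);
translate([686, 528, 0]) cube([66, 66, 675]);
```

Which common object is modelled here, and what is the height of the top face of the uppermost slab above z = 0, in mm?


A table. The table height is 709 mm.

A 779×621×34 slab sits at z = 675 on four 66 mm square posts — a table. The top surface is at 675 + 34 = 709 mm.


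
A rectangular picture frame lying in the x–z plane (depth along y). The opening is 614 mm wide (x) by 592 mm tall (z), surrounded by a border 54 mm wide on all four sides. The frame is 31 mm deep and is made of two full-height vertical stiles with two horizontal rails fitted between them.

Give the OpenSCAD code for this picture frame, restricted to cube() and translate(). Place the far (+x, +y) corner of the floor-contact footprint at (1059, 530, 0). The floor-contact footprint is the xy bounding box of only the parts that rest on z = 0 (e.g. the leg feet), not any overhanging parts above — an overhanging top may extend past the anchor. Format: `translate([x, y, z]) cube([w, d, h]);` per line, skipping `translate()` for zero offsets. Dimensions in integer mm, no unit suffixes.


translate([337, 499, 0]) cube([54, 31, 700]);
translate([1005, 499, 0]) cube([54, 31, 700]);
translate([391, 499, 0]) cube([614, 31, 54]);
translate([391, 499, 646]) cube([614, 31, 54]);


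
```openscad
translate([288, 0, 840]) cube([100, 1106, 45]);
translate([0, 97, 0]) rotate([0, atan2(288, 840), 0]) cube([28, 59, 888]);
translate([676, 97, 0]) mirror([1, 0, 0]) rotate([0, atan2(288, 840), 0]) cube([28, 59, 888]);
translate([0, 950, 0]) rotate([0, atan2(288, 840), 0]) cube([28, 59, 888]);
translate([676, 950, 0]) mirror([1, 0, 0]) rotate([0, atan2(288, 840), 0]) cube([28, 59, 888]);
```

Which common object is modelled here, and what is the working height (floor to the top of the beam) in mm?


A sawhorse. The overall height is 885 mm.

A beam across two mirrored pairs of raked legs — a sawhorse. The beam's underside is at z = 840 (matching the legs' vertical rise in atan2(288, 840)) and the beam is 45 mm tall, so its top is at 840 + 45 = 885 mm. The raked legs top out at the beam's underside, so that is the highest point.


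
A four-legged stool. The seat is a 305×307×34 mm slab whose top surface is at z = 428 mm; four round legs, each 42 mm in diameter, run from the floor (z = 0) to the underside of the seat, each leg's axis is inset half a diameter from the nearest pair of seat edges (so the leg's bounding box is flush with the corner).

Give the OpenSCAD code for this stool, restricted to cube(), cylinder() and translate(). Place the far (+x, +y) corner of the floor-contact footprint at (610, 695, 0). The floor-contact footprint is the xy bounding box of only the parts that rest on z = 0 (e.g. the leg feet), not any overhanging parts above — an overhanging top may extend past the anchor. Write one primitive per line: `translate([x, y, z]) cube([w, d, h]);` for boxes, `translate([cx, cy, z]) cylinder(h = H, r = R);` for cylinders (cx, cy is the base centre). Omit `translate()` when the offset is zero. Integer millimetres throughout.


// leg_h = 428 - 34 = 394
translate([305, 388, 394]) cube([305, 307, 34]);
translate([326, 409, 0]) cylinder(h = 394, r = 21);
translate([589, 409, 0]) cylinder(h = 394, r = 21);
translate([326, 674, 0]) cylinder(h = 394, r = 21);
translate([589, 674, 0]) cylinder(h = 394, r = 21);


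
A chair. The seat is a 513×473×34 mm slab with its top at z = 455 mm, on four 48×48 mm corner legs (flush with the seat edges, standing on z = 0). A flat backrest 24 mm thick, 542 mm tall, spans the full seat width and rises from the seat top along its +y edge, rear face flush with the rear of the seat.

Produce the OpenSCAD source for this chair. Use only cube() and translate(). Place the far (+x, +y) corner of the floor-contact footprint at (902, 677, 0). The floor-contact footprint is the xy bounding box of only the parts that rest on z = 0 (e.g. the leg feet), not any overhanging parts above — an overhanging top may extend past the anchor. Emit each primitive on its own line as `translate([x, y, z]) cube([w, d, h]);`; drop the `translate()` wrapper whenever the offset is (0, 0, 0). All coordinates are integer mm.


translate([389, 204, 421]) cube([513, 473, 34]);
translate([389, 204, 0]) cube([48, 48, 421]);
translate([854, 204, 0]) cube([48, 48, 421]);
translate([389, 629, 0]) cube([48, 48, 421]);
translate([854, 629, 0]) cube([48, 48, 421]);
translate([389, 653, 455]) cube([513, 24, 542]);


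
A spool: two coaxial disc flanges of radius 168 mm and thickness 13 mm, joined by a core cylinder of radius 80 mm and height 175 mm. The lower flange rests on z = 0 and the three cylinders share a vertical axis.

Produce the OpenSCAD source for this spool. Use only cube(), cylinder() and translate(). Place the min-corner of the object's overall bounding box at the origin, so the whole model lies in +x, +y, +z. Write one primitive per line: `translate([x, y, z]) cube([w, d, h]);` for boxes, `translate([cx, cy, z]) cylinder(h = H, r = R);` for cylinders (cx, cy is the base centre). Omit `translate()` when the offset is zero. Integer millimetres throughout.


translate([168, 168, 0]) cylinder(h = 13, r = 168);
translate([168, 168, 13]) cylinder(h = 175, r = 80);
translate([168, 168, 188]) cylinder(h = 13, r = 168);


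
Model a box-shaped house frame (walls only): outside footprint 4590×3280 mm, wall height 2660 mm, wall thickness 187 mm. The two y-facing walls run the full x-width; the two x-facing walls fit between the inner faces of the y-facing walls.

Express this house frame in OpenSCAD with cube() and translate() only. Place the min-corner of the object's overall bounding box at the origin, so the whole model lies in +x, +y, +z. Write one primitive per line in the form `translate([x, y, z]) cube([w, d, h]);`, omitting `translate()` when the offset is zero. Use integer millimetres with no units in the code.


cube([4590, 187, 2660]);
translate([0, 3093, 0]) cube([4590, 187, 2660]);
translate([0, 187, 0]) cube([187, 2906, 2660]);
translate([4403, 187, 0]) cube([187, 2906, 2660]);


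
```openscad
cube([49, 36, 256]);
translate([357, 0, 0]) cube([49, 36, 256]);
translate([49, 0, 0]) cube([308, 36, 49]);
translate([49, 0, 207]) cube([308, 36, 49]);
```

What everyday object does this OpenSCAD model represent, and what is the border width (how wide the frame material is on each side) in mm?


A picture frame. The border width is 49 mm.

Four thin pieces enclosing a rectangular opening — a picture frame. The two full-height stiles are 256 mm tall; the top rail sits at z = 207 and is 49 mm tall, so the border above the opening is 256 − 207 = 49 mm, matching the stile x-width.


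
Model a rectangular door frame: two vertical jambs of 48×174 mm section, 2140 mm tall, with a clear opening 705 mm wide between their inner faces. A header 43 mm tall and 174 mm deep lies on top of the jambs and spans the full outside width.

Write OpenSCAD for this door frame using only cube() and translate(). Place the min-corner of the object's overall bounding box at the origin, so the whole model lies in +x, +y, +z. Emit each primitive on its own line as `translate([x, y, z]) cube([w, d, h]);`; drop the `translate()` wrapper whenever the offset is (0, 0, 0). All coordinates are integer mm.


cube([48, 174, 2140]);
translate([753, 0, 0]) cube([48, 174, 2140]);
translate([0, 0, 2140]) cube([801, 174, 43]);


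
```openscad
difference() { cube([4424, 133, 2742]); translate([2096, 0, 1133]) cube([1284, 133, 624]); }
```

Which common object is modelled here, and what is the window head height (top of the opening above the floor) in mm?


A wall with a window opening. The window head height is 1757 mm.

A wall with a rectangular opening subtracted — a window. Sill at z = 1133, opening 624 mm tall, so the head is at 1133 + 624 = 1757 mm.


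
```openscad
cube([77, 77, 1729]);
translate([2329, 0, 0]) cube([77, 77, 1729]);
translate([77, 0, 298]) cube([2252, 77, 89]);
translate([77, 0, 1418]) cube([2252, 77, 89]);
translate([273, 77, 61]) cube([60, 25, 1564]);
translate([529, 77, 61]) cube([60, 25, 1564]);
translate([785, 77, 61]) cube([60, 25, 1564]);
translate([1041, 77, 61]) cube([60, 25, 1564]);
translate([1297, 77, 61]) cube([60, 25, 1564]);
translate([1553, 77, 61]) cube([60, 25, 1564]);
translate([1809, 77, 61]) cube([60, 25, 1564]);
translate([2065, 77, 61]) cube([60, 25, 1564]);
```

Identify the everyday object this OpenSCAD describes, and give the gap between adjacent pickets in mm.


A fence section. The picket gap is 196 mm.

Two posts, two rails, 8 pickets — a fence section. Span 2252 mm holds 8 pickets of 60 mm with 9 equal gaps: ⌊(2252 − 8·60) / 9⌋ = 196 mm.


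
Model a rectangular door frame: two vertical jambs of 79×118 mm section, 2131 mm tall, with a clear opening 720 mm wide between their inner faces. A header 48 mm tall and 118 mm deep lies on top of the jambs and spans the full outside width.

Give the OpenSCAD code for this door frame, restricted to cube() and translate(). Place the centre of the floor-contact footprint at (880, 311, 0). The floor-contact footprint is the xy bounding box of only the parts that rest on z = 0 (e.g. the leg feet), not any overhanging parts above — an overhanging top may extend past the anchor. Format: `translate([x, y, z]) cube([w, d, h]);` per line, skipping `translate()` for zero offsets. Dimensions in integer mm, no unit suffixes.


translate([441, 252, 0]) cube([79, 118, 2131]);
translate([1240, 252, 0]) cube([79, 118, 2131]);
translate([441, 252, 2131]) cube([878, 118, 48]);


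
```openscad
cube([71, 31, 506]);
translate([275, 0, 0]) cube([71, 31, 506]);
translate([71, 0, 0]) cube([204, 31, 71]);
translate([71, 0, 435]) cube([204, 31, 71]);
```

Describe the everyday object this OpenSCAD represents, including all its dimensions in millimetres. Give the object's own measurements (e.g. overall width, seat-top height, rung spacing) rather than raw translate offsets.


A rectangular picture frame lying in the x–z plane (depth along y). The opening is 204 mm wide (x) by 364 mm tall (z), surrounded by a border 71 mm wide on all four sides. The frame is 31 mm deep and is made of two full-height vertical stiles with two horizontal rails fitted between them.


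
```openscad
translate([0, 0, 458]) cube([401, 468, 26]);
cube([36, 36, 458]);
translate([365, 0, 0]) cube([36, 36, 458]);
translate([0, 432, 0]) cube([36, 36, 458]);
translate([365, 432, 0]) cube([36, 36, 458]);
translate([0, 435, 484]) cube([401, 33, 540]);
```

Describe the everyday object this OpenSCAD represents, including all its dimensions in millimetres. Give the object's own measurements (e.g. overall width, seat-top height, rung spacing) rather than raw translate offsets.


A chair. The seat is a 401×468×26 mm slab with its top at z = 484 mm, on four 36×36 mm corner legs (flush with the seat edges, standing on z = 0). A flat backrest 33 mm thick, 540 mm tall, spans the full seat width and rises from the seat top along its +y edge, rear face flush with the rear of the seat.


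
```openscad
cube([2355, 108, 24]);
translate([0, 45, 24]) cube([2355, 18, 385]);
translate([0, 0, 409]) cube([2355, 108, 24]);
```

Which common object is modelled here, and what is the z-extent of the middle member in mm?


An I-beam. The web height is 385 mm.

Two wide flanges with a thin centred web — an I-beam. Overall 433 mm minus two 24 mm flanges gives a web of 433 − 2·24 = 385 mm.


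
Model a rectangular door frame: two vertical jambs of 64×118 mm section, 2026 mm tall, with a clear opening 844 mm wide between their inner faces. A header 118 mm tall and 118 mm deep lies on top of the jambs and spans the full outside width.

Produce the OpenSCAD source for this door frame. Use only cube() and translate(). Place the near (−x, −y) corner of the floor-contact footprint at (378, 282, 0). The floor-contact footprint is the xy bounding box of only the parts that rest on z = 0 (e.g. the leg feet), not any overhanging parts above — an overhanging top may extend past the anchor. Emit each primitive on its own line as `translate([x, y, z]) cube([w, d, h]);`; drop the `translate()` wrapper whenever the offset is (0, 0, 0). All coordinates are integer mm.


translate([378, 282, 0]) cube([64, 118, 2026]);
translate([1286, 282, 0]) cube([64, 118, 2026]);
translate([378, 282, 2026]) cube([972, 118, 118]);


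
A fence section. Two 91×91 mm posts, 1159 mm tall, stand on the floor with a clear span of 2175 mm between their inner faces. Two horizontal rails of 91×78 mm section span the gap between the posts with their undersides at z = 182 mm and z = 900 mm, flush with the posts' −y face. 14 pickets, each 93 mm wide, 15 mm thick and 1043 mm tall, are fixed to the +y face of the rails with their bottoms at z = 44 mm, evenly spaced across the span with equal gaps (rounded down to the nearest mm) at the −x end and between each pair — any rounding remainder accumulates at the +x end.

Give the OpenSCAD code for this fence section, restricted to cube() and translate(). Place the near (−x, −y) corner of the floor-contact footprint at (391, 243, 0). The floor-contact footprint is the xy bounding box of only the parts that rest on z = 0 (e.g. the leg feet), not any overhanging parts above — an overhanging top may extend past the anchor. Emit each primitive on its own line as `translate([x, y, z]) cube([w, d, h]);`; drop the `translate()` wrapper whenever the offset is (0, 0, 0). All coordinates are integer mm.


translate([391, 243, 0]) cube([91, 91, 1159]);
translate([2657, 243, 0]) cube([91, 91, 1159]);
translate([482, 243, 182]) cube([2175, 91, 78]);
translate([482, 243, 900]) cube([2175, 91, 78]);
translate([540, 334, 44]) cube([93, 15, 1043]);
translate([691, 334, 44]) cube([93, 15, 1043]);
translate([842, 334, 44]) cube([93, 15, 1043]);
translate([993, 334, 44]) cube([93, 15, 1043]);
translate([1144, 334, 44]) cube([93, 15, 1043]);
translate([1295, 334, 44]) cube([93, 15, 1043]);
translate([1446, 334, 44]) cube([93, 15, 1043]);
translate([1597, 334, 44]) cube([93, 15, 1043]);
translate([1748, 334, 44]) cube([93, 15, 1043]);
translate([1899, 334, 44]) cube([93, 15, 1043]);
translate([2050, 334, 44]) cube([93, 15, 1043]);
translate([2201, 334, 44]) cube([93, 15, 1043]);
translate([2352, 334, 44]) cube([93, 15, 1043]);
translate([2503, 334, 44]) cube([93, 15, 1043]);
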